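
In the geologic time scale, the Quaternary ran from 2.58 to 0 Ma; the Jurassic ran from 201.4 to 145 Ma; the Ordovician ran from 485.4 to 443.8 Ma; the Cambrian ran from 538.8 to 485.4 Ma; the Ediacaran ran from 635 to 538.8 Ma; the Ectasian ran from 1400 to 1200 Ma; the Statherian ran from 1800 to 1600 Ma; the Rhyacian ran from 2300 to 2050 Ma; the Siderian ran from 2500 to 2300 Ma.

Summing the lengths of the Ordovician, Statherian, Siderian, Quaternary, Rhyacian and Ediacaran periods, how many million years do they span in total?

Each duration: Ordovician = 41.6; Statherian = 200; Siderian = 200; Quaternary = 2.58; Rhyacian = 250; Ediacaran = 96.2.
Sum: 41.6 + 200 + 200 + 2.58 + 250 + 96.2 = 790.38 Myr.

790.38 million years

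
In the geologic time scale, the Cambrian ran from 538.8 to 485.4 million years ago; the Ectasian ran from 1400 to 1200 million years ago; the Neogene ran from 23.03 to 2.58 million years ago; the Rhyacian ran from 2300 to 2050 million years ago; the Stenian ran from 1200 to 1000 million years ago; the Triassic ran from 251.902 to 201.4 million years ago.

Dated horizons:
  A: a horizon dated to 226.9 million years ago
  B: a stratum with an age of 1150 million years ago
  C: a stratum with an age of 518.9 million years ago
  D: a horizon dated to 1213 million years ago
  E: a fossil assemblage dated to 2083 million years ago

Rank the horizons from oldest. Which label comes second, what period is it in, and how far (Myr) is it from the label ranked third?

Sorted oldest-first by Ma: E (2083), D (1213), B (1150), C (518.9), A (226.9).
The second oldest is D at 1213 Ma, which lies in 1400–1200 Ma: the Ectasian.
The third oldest is B at 1150 Ma; separation = |1213 − 1150| = 63 Myr.

D, in the Ectasian; 63 million years to B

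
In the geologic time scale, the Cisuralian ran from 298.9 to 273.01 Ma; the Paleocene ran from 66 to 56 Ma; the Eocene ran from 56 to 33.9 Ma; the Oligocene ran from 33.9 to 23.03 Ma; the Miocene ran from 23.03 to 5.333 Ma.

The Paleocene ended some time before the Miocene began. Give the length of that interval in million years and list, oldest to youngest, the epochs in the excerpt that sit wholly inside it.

The Paleocene closes at 56 Ma and the Miocene opens at 23.03 Ma, so the interval is 56 − 23.03 = 32.97 Myr.
An epoch fits inside if it starts at or after 56 Ma and ends at or before 23.03 Ma; oldest first that gives Eocene, Oligocene.

32.97 million years; Eocene, Oligocene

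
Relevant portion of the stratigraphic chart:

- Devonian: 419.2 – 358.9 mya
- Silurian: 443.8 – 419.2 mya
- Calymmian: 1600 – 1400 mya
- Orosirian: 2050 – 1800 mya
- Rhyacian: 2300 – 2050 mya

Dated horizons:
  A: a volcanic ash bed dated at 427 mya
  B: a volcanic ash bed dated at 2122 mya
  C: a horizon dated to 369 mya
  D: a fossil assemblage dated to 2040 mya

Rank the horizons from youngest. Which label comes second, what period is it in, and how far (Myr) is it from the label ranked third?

A, in the Silurian; 1613 million years to D

Smaller Ma means younger, so youngest first: C 369 < A 427 < D 2040 < B 2122.
Counting 2 along gives A (427 Ma); the excerpt puts that inside the Silurian, 443.8–419.2 Ma.
Next in line is D (2040 Ma), and 2040 − 427 = 1613 Myr.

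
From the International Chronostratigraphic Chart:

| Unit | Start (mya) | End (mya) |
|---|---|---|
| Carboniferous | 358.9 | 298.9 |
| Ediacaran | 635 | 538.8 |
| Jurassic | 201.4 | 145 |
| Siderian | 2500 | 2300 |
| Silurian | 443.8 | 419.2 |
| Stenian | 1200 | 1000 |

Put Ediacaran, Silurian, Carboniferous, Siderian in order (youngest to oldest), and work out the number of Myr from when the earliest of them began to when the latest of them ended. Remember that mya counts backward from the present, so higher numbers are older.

From the excerpt: Ediacaran 635–538.8; Silurian 443.8–419.2; Carboniferous 358.9–298.9; Siderian 2500–2300 (Ma).
Larger Ma is earlier, so the oldest is Siderian and the youngest is Carboniferous; youngest to oldest: Carboniferous, Silurian, Ediacaran, Siderian.
Oldest start 2500 minus youngest end 298.9 gives 2201.1 Myr overall.

Carboniferous → Silurian → Ediacaran → Siderian; total span 2201.1 Myr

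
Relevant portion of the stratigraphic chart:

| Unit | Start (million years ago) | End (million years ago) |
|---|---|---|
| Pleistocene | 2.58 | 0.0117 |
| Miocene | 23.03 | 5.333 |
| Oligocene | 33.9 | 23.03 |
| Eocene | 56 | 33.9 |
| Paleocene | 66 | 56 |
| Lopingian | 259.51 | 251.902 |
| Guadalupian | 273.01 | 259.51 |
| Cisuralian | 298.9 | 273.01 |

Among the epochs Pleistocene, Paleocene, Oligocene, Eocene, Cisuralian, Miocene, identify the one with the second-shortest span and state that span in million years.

Start − end for each: Pleistocene 2.58 − 0.0117 = 2.5683; Paleocene 66 − 56 = 10; Oligocene 33.9 − 23.03 = 10.87; Eocene 56 − 33.9 = 22.1; Cisuralian 298.9 − 273.01 = 25.89; Miocene 23.03 − 5.333 = 17.697.
Ranking these from shortest: Pleistocene < Paleocene < Oligocene < Miocene < Eocene < Cisuralian.
Position 2 in that ranking is Paleocene, which lasted 10 Myr.

Paleocene, 10 million years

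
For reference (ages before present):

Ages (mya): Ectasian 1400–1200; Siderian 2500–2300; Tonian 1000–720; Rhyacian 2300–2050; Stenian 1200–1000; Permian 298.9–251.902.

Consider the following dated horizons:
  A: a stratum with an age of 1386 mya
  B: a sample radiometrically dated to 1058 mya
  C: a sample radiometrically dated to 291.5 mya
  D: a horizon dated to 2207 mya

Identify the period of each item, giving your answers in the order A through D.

Match each age against the start–end ranges in the excerpt: A = 1386 Ma → Ectasian (1400–1200); B = 1058 Ma → Stenian (1200–1000); C = 291.5 Ma → Permian (298.9–251.902); D = 2207 Ma → Rhyacian (2300–2050).

A — Ectasian; B — Stenian; C — Permian; D — Rhyacian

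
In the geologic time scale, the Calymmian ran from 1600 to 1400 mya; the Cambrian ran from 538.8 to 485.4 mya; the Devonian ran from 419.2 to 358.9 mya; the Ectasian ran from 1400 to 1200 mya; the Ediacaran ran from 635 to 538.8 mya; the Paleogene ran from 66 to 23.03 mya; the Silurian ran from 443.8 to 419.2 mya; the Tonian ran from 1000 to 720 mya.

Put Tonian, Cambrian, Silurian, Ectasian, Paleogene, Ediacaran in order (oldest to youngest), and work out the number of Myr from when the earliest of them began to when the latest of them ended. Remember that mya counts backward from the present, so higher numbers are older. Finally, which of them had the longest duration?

Start ages (Ma): Ectasian 1400, Tonian 1000, Ediacaran 635, Cambrian 538.8, Silurian 443.8, Paleogene 66.
Ordered oldest to youngest: Ectasian, Tonian, Ediacaran, Cambrian, Silurian, Paleogene.
Span = 1400 − 23.03 = 1376.97 Myr.
Durations: Tonian 280, Silurian 24.6, Ediacaran 96.2, Ectasian 200, Cambrian 53.4, Paleogene 42.97 → longest is Tonian (280 Myr).

Ectasian → Tonian → Ediacaran → Cambrian → Silurian → Paleogene; total span 1376.97 Myr; longest is Tonian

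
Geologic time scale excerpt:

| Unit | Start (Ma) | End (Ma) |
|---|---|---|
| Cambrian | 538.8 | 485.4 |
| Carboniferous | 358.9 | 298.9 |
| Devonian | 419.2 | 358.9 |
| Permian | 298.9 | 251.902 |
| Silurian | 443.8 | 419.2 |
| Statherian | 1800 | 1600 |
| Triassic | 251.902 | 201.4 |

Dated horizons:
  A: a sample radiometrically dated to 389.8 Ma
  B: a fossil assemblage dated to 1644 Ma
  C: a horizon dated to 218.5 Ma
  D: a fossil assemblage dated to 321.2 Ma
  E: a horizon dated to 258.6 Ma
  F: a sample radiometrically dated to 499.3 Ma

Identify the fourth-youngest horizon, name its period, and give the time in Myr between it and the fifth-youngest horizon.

A, in the Devonian; 109.5 million years to F

Sorted youngest-first by Ma: C (218.5), E (258.6), D (321.2), A (389.8), F (499.3), B (1644).
The fourth youngest is A at 389.8 Ma, which lies in 419.2–358.9 Ma: the Devonian.
The fifth youngest is F at 499.3 Ma; separation = |389.8 − 499.3| = 109.5 Myr.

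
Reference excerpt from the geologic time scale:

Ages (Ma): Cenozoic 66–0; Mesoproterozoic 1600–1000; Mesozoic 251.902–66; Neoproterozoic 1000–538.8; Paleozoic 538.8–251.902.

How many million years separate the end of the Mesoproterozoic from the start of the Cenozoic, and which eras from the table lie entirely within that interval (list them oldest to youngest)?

934 million years; Neoproterozoic, Paleozoic, Mesozoic

End of Mesoproterozoic = 1000 Ma; start of Cenozoic = 66 Ma.
Gap = 1000 − 66 = 934 Myr.
Eras wholly inside 1000–66 Ma: Neoproterozoic (1000–538.8), Paleozoic (538.8–251.902), Mesozoic (251.902–66).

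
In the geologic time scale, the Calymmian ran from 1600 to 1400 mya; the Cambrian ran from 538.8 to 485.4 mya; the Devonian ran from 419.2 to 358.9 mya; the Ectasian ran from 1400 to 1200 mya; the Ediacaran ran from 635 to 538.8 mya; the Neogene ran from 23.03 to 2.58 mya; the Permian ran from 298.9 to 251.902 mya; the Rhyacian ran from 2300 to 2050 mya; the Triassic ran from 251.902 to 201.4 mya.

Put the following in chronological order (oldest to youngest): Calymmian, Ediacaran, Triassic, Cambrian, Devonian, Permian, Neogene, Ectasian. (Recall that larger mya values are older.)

Calymmian → Ectasian → Ediacaran → Cambrian → Devonian → Permian → Triassic → Neogene

Read off each span (Ma): Calymmian 1600–1400; Ediacaran 635–538.8; Triassic 251.902–201.4; Cambrian 538.8–485.4; Devonian 419.2–358.9; Permian 298.9–251.902; Neogene 23.03–2.58; Ectasian 1400–1200.
Larger Ma is older, so oldest→youngest is Calymmian, Ectasian, Ediacaran, Cambrian, Devonian, Permian, Triassic, Neogene.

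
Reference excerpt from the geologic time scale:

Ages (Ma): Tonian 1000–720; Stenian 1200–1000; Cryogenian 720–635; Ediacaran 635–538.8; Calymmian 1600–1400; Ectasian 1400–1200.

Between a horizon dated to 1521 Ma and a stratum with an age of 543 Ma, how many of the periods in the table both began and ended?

The older date is 1521 Ma and the younger is 543 Ma.
Periods with start < 1521 and end > 543 Ma: Ectasian (1400–1200), Stenian (1200–1000), Tonian (1000–720), Cryogenian (720–635).
That is 4 complete periods.

4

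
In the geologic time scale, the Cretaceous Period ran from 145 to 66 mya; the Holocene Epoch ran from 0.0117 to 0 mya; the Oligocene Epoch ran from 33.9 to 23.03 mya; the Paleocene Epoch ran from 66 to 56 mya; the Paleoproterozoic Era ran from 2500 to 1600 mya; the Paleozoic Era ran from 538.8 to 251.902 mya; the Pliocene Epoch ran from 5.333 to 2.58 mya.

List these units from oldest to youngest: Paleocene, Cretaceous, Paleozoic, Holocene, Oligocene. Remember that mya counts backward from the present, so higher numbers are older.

Read off each span (Ma): Paleocene 66–56; Cretaceous 145–66; Paleozoic 538.8–251.902; Holocene 0.0117–0; Oligocene 33.9–23.03.
Larger Ma is older, so oldest→youngest is Paleozoic, Cretaceous, Paleocene, Oligocene, Holocene.

Paleozoic, then Cretaceous, then Paleocene, then Oligocene, then Holocene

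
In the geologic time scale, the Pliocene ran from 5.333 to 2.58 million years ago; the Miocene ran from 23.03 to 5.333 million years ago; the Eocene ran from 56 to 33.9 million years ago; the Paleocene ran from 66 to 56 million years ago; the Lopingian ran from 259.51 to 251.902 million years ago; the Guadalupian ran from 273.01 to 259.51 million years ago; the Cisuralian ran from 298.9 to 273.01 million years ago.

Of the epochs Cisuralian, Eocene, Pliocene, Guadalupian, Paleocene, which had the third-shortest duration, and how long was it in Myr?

Start − end for each: Cisuralian 298.9 − 273.01 = 25.89; Eocene 56 − 33.9 = 22.1; Pliocene 5.333 − 2.58 = 2.753; Guadalupian 273.01 − 259.51 = 13.5; Paleocene 66 − 56 = 10.
Ranking these from shortest: Pliocene < Paleocene < Guadalupian < Eocene < Cisuralian.
Position 3 in that ranking is Guadalupian, which lasted 13.5 Myr.

Guadalupian, 13.5 million years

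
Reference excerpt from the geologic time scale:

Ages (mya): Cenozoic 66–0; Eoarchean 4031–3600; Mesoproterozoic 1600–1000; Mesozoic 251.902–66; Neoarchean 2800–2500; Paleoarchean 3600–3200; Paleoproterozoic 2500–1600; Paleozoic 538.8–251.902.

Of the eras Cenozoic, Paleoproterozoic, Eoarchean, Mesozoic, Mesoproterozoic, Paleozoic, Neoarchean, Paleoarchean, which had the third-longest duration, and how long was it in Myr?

Durations: Cenozoic 66; Paleoproterozoic 900; Eoarchean 431; Mesozoic 185.902; Mesoproterozoic 600; Paleozoic 286.898; Neoarchean 300; Paleoarchean 400 Myr.
Sorted longest-first: Paleoproterozoic (900), Mesoproterozoic (600), Eoarchean (431), Paleoarchean (400), Neoarchean (300), Paleozoic (286.898), Mesozoic (185.902), Cenozoic (66).
The third longest is Eoarchean at 431 Myr.

Eoarchean, 431 million years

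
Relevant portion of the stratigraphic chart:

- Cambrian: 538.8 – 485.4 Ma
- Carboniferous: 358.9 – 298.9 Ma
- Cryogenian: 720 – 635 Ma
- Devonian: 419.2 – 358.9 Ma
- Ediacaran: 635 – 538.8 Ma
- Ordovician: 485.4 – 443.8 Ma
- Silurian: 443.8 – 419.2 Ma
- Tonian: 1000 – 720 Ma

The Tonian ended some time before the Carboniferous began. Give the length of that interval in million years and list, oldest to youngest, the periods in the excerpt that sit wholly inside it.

End of Tonian = 720 Ma; start of Carboniferous = 358.9 Ma.
Gap = 720 − 358.9 = 361.1 Myr.
Periods wholly inside 720–358.9 Ma: Cryogenian (720–635), Ediacaran (635–538.8), Cambrian (538.8–485.4), Ordovician (485.4–443.8), Silurian (443.8–419.2), Devonian (419.2–358.9).

361.1 million years; Cryogenian, Ediacaran, Cambrian, Ordovician, Silurian, Devonian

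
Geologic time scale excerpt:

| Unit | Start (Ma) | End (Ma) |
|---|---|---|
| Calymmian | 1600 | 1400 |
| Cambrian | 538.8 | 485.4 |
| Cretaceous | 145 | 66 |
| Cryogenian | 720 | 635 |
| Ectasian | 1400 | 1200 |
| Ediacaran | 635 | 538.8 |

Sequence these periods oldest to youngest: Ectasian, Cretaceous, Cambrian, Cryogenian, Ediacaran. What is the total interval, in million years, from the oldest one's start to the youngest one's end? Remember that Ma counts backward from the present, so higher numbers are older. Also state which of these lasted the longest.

Start ages (Ma): Ectasian 1400, Cryogenian 720, Ediacaran 635, Cambrian 538.8, Cretaceous 145.
Ordered oldest to youngest: Ectasian, Cryogenian, Ediacaran, Cambrian, Cretaceous.
Span = 1400 − 66 = 1334 Myr.
Durations: Cretaceous 79, Cryogenian 85, Ectasian 200, Cambrian 53.4, Ediacaran 96.2 → longest is Ectasian (200 Myr).

Ectasian → Cryogenian → Ediacaran → Cambrian → Cretaceous; total span 1334 Myr; longest is Ectasian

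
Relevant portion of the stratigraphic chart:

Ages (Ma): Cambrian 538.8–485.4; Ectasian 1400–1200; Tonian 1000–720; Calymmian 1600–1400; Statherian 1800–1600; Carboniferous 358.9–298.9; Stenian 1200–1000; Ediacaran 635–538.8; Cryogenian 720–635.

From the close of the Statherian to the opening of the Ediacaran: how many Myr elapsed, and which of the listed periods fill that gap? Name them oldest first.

965 million years; Calymmian, Ectasian, Stenian, Tonian, Cryogenian

End of Statherian = 1600 Ma; start of Ediacaran = 635 Ma.
Gap = 1600 − 635 = 965 Myr.
Periods wholly inside 1600–635 Ma: Calymmian (1600–1400), Ectasian (1400–1200), Stenian (1200–1000), Tonian (1000–720), Cryogenian (720–635).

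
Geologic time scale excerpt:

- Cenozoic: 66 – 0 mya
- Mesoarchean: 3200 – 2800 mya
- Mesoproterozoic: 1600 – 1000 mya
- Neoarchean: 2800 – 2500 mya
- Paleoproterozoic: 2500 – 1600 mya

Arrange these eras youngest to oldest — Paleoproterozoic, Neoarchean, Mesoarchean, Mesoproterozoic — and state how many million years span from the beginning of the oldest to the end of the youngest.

Mesoproterozoic, Paleoproterozoic, Neoarchean, Mesoarchean; total span 2200 Myr

Start ages (Ma): Mesoarchean 3200, Neoarchean 2800, Paleoproterozoic 2500, Mesoproterozoic 1600.
Ordered youngest to oldest: Mesoproterozoic, Paleoproterozoic, Neoarchean, Mesoarchean.
Span = 3200 − 1000 = 2200 Myr.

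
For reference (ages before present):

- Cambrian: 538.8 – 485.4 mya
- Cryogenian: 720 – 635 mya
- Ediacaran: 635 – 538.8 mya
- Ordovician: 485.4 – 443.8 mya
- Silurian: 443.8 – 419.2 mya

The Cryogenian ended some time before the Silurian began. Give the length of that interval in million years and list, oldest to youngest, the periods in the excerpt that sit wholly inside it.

End of Cryogenian = 635 Ma; start of Silurian = 443.8 Ma.
Gap = 635 − 443.8 = 191.2 Myr.
Periods wholly inside 635–443.8 Ma: Ediacaran (635–538.8), Cambrian (538.8–485.4), Ordovician (485.4–443.8).

191.2 million years; Ediacaran, Cambrian, Ordovician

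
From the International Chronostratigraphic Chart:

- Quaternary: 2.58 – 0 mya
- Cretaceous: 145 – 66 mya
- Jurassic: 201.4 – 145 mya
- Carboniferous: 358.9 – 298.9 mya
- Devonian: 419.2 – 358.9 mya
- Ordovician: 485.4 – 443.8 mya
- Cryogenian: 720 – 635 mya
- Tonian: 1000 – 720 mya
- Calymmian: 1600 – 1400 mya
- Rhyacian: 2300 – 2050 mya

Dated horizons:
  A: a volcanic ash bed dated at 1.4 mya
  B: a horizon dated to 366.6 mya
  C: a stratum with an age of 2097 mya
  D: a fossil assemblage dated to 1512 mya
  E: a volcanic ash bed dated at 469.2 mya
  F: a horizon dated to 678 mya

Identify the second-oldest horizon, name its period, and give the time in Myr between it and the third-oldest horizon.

Sorted oldest-first by Ma: C (2097), D (1512), F (678), E (469.2), B (366.6), A (1.4).
The second oldest is D at 1512 Ma, which lies in 1600–1400 Ma: the Calymmian.
The third oldest is F at 678 Ma; separation = |1512 − 678| = 834 Myr.

D, in the Calymmian; 834 million years to F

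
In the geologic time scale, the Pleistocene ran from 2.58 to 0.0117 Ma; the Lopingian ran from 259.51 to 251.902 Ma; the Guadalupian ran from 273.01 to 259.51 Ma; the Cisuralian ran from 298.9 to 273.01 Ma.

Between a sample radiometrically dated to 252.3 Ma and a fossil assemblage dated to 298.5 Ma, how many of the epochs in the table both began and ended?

1

298.5 Ma sits inside the Cisuralian (298.9–273.01) and 252.3 Ma inside the Lopingian (259.51–251.902); neither of those is wholly between the two dates.
The listed epochs lying completely between them are Guadalupian — 1 in all.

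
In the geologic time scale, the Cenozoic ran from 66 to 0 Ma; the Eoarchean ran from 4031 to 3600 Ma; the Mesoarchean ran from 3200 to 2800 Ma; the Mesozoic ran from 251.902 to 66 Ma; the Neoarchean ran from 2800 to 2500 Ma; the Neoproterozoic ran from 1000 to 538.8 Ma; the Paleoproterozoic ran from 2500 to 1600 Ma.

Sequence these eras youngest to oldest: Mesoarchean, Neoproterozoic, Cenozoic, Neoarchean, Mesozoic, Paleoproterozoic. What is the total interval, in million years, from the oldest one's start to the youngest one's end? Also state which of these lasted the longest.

Start ages (Ma): Mesoarchean 3200, Neoarchean 2800, Paleoproterozoic 2500, Neoproterozoic 1000, Mesozoic 251.902, Cenozoic 66.
Ordered youngest to oldest: Cenozoic, Mesozoic, Neoproterozoic, Paleoproterozoic, Neoarchean, Mesoarchean.
Span = 3200 − 0 = 3200 Myr.
Durations: Cenozoic 66, Neoarchean 300, Neoproterozoic 461.2, Mesoarchean 400, Mesozoic 185.902, Paleoproterozoic 900 → longest is Paleoproterozoic (900 Myr).

Cenozoic, Mesozoic, Neoproterozoic, Paleoproterozoic, Neoarchean, Mesoarchean; total span 3200 Myr; longest is Paleoproterozoic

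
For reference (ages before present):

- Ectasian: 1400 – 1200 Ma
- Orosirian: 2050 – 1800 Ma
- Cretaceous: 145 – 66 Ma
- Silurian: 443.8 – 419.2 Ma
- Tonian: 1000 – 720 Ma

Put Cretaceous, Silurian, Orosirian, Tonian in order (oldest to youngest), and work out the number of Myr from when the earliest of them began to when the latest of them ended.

Orosirian, Tonian, Silurian, Cretaceous; total span 1984 Myr

From the excerpt: Cretaceous 145–66; Silurian 443.8–419.2; Orosirian 2050–1800; Tonian 1000–720 (Ma).
Larger Ma is earlier, so the oldest is Orosirian and the youngest is Cretaceous; oldest to youngest: Orosirian, Tonian, Silurian, Cretaceous.
Oldest start 2050 minus youngest end 66 gives 1984 Myr overall.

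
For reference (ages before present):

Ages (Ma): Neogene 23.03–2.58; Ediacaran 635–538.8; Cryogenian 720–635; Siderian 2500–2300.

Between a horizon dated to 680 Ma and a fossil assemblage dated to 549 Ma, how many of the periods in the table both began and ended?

Checking each listed span, none has both start < 680 Ma and end > 549 Ma — every period straddles one of the two dates or lies outside them — so the count is 0.

0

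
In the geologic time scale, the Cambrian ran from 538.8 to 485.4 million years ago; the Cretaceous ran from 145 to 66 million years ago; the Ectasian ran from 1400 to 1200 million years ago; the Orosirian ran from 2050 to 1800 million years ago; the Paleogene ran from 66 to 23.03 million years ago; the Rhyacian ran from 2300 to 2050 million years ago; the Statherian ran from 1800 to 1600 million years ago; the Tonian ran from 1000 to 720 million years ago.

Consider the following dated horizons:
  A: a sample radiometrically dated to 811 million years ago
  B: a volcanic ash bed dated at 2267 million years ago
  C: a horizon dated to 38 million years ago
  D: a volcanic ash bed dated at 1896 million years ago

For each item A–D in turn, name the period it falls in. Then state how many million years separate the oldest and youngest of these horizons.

A — Tonian; B — Rhyacian; C — Paleogene; D — Orosirian; span 2229 million years

A: 811 Ma lies in 1000–720 Ma, so Tonian.
B: 2267 Ma lies in 2300–2050 Ma, so Rhyacian.
C: 38 Ma lies in 66–23.03 Ma, so Paleogene.
D: 1896 Ma lies in 2050–1800 Ma, so Orosirian.
Oldest = 2267 Ma, youngest = 38 Ma → span 2229 Myr.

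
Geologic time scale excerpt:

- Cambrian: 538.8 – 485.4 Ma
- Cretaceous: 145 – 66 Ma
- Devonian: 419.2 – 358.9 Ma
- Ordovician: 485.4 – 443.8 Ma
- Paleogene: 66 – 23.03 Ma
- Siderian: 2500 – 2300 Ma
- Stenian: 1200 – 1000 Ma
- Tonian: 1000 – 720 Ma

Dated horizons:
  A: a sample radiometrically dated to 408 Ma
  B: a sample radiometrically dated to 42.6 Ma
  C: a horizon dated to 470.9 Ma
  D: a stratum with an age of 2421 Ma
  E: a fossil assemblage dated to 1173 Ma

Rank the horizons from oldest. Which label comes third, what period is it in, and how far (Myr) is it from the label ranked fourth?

Sorted oldest-first by Ma: D (2421), E (1173), C (470.9), A (408), B (42.6).
The third oldest is C at 470.9 Ma, which lies in 485.4–443.8 Ma: the Ordovician.
The fourth oldest is A at 408 Ma; separation = |470.9 − 408| = 62.9 Myr.

C, in the Ordovician; 62.9 million years to A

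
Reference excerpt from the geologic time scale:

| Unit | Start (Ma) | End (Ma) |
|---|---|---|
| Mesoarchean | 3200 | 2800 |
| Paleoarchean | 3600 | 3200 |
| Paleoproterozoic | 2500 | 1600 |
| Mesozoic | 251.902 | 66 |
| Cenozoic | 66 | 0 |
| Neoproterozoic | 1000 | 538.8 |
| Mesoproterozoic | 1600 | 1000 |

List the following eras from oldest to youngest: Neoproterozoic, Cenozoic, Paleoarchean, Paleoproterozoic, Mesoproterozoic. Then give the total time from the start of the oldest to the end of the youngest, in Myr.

From the excerpt: Neoproterozoic 1000–538.8; Cenozoic 66–0; Paleoarchean 3600–3200; Paleoproterozoic 2500–1600; Mesoproterozoic 1600–1000 (Ma).
Larger Ma is earlier, so the oldest is Paleoarchean and the youngest is Cenozoic; oldest to youngest: Paleoarchean, Paleoproterozoic, Mesoproterozoic, Neoproterozoic, Cenozoic.
Oldest start 3600 minus youngest end 0 gives 3600 Myr overall.

Paleoarchean, Paleoproterozoic, Mesoproterozoic, Neoproterozoic, Cenozoic; total span 3600 Myr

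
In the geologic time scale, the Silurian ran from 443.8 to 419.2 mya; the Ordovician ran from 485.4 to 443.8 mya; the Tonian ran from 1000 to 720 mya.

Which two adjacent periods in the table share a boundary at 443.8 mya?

Ordovician and Silurian

The Ordovician ends at 443.8 mya and the Silurian begins at 443.8 mya, so they share that boundary.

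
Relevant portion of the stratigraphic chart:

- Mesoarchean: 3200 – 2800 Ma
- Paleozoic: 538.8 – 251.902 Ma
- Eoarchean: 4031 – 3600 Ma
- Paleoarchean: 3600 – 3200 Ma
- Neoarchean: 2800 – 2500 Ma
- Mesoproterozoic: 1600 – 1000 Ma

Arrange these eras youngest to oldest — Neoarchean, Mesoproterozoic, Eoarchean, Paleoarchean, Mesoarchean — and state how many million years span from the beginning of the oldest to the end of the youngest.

From the excerpt: Neoarchean 2800–2500; Mesoproterozoic 1600–1000; Eoarchean 4031–3600; Paleoarchean 3600–3200; Mesoarchean 3200–2800 (Ma).
Larger Ma is earlier, so the oldest is Eoarchean and the youngest is Mesoproterozoic; youngest to oldest: Mesoproterozoic, Neoarchean, Mesoarchean, Paleoarchean, Eoarchean.
Oldest start 4031 minus youngest end 1000 gives 3031 Myr overall.

Mesoproterozoic → Neoarchean → Mesoarchean → Paleoarchean → Eoarchean; total span 3031 Myr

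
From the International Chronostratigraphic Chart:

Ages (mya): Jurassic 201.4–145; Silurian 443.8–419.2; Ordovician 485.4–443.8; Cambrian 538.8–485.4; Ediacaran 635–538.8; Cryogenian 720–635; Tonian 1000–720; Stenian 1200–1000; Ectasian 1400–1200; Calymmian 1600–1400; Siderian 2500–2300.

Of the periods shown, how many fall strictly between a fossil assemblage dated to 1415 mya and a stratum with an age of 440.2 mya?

7

1415 Ma sits inside the Calymmian (1600–1400) and 440.2 Ma inside the Silurian (443.8–419.2); neither of those is wholly between the two dates.
The listed periods lying completely between them are Ectasian, Stenian, Tonian, Cryogenian, Ediacaran, Cambrian, Ordovician — 7 in all.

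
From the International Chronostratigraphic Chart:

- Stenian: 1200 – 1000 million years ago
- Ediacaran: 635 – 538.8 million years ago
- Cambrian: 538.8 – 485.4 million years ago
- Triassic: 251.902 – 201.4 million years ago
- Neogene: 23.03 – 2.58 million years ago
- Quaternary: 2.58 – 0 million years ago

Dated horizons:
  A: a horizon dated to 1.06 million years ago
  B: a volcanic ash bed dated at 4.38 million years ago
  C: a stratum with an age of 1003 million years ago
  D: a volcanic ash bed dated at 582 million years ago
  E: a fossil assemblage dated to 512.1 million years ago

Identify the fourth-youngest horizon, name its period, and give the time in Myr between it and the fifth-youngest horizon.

D, in the Ediacaran; 421 million years to C

Smaller Ma means younger, so youngest first: A 1.06 < B 4.38 < E 512.1 < D 582 < C 1003.
Counting 4 along gives D (582 Ma); the excerpt puts that inside the Ediacaran, 635–538.8 Ma.
Next in line is C (1003 Ma), and 1003 − 582 = 421 Myr.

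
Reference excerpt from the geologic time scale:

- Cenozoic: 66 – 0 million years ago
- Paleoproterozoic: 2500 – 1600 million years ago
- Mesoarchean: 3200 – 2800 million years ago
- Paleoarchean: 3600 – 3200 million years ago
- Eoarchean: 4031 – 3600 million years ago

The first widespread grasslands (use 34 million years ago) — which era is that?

Cenozoic

34 Ma lies between 66 and 0 Ma, so it falls in the Cenozoic.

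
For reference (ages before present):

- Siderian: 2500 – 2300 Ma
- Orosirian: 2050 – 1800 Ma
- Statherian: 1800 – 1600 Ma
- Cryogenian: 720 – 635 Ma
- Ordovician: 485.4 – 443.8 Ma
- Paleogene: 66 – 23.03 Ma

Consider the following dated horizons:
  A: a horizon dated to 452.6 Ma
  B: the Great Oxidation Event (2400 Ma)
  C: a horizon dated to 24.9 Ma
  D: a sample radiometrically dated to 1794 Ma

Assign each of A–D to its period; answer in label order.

A: 452.6 Ma lies in 485.4–443.8 Ma, so Ordovician.
B: 2400 Ma lies in 2500–2300 Ma, so Siderian.
C: 24.9 Ma lies in 66–23.03 Ma, so Paleogene.
D: 1794 Ma lies in 1800–1600 Ma, so Statherian.

A — Ordovician; B — Siderian; C — Paleogene; D — Statherian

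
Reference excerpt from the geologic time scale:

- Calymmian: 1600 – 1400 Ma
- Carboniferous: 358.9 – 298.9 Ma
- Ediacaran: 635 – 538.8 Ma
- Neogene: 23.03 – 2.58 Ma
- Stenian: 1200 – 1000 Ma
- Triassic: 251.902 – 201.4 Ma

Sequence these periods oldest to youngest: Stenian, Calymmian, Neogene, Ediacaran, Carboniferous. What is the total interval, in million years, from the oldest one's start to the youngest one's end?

From the excerpt: Stenian 1200–1000; Calymmian 1600–1400; Neogene 23.03–2.58; Ediacaran 635–538.8; Carboniferous 358.9–298.9 (Ma).
Larger Ma is earlier, so the oldest is Calymmian and the youngest is Neogene; oldest to youngest: Calymmian, Stenian, Ediacaran, Carboniferous, Neogene.
Oldest start 1600 minus youngest end 2.58 gives 1597.42 Myr overall.

Calymmian → Stenian → Ediacaran → Carboniferous → Neogene; total span 1597.42 Myr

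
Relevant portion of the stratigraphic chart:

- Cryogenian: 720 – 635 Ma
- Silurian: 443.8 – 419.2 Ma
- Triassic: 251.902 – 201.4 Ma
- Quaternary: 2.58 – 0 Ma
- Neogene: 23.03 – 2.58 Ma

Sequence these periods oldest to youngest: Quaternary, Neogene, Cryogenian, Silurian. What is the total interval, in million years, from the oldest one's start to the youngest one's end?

From the excerpt: Quaternary 2.58–0; Neogene 23.03–2.58; Cryogenian 720–635; Silurian 443.8–419.2 (Ma).
Larger Ma is earlier, so the oldest is Cryogenian and the youngest is Quaternary; oldest to youngest: Cryogenian, Silurian, Neogene, Quaternary.
Oldest start 720 minus youngest end 0 gives 720 Myr overall.

Cryogenian, Silurian, Neogene, Quaternary; total span 720 Myr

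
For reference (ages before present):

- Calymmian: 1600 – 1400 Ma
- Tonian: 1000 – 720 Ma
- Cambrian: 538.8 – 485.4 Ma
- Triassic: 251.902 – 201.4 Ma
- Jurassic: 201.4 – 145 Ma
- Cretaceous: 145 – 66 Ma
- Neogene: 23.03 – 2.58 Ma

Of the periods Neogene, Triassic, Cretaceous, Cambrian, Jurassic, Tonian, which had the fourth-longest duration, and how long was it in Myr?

Cambrian, 53.4 million years

Durations: Neogene 20.45; Triassic 50.502; Cretaceous 79; Cambrian 53.4; Jurassic 56.4; Tonian 280 Myr.
Sorted longest-first: Tonian (280), Cretaceous (79), Jurassic (56.4), Cambrian (53.4), Triassic (50.502), Neogene (20.45).
The fourth longest is Cambrian at 53.4 Myr.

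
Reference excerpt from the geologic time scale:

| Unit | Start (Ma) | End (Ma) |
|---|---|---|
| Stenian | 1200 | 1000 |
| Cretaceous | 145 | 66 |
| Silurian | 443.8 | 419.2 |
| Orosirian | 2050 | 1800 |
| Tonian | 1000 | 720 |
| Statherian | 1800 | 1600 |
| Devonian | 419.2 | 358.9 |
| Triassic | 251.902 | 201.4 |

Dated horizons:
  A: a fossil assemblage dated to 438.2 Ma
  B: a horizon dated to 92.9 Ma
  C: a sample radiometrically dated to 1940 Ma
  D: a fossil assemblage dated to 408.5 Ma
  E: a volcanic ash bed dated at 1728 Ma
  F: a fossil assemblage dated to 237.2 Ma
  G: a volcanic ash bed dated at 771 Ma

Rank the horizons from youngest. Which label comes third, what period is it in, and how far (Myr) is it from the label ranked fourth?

Sorted youngest-first by Ma: B (92.9), F (237.2), D (408.5), A (438.2), G (771), E (1728), C (1940).
The third youngest is D at 408.5 Ma, which lies in 419.2–358.9 Ma: the Devonian.
The fourth youngest is A at 438.2 Ma; separation = |408.5 − 438.2| = 29.7 Myr.

D, in the Devonian; 29.7 million years to A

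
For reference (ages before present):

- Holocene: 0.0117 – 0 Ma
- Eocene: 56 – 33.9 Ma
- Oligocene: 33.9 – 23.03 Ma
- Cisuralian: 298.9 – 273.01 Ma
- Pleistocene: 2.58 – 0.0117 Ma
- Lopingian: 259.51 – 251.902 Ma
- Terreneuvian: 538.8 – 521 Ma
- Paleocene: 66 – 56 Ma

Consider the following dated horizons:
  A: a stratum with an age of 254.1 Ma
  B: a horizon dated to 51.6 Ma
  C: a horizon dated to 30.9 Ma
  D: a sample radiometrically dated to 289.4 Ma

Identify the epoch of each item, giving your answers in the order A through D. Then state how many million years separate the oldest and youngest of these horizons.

A — Lopingian; B — Eocene; C — Oligocene; D — Cisuralian; span 258.5 million years

Match each age against the start–end ranges in the excerpt: A = 254.1 Ma → Lopingian (259.51–251.902); B = 51.6 Ma → Eocene (56–33.9); C = 30.9 Ma → Oligocene (33.9–23.03); D = 289.4 Ma → Cisuralian (298.9–273.01).
The largest age is 289.4 Ma and the smallest is 30.9 Ma; their difference is 258.5 Myr.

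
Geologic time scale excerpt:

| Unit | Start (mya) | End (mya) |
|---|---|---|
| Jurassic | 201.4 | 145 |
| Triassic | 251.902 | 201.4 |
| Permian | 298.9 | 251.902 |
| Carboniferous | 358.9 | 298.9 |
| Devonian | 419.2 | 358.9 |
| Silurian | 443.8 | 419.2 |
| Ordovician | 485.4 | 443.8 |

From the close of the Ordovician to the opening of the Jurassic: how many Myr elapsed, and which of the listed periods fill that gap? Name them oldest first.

The Ordovician closes at 443.8 Ma and the Jurassic opens at 201.4 Ma, so the interval is 443.8 − 201.4 = 242.4 Myr.
A period fits inside if it starts at or after 443.8 Ma and ends at or before 201.4 Ma; oldest first that gives Silurian, Devonian, Carboniferous, Permian, Triassic.

242.4 million years; Silurian, Devonian, Carboniferous, Permian, Triassic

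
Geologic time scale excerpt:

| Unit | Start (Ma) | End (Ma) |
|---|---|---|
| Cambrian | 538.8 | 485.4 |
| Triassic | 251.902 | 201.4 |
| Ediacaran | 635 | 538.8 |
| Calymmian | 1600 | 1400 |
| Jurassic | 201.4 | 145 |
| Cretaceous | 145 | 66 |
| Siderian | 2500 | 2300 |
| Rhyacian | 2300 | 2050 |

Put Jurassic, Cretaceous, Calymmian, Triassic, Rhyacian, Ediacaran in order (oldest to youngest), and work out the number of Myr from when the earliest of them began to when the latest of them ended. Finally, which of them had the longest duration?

Rhyacian → Calymmian → Ediacaran → Triassic → Jurassic → Cretaceous; total span 2234 Myr; longest is Rhyacian

From the excerpt: Jurassic 201.4–145; Cretaceous 145–66; Calymmian 1600–1400; Triassic 251.902–201.4; Rhyacian 2300–2050; Ediacaran 635–538.8 (Ma).
Larger Ma is earlier, so the oldest is Rhyacian and the youngest is Cretaceous; oldest to youngest: Rhyacian, Calymmian, Ediacaran, Triassic, Jurassic, Cretaceous.
Oldest start 2300 minus youngest end 66 gives 2234 Myr overall.
Individual lengths (start − end): Rhyacian 250; Calymmian 200; Triassic 50.502; Jurassic 56.4; Ediacaran 96.2; Cretaceous 79. The largest is Rhyacian at 250 Myr.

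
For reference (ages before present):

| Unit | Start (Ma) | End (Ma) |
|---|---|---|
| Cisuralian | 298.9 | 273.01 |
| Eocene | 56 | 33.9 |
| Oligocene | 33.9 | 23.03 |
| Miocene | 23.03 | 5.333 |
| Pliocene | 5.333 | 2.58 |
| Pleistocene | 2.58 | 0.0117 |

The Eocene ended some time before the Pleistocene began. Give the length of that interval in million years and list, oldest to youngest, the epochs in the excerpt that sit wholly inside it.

31.32 million years; Oligocene, Miocene, Pliocene

The Eocene closes at 33.9 Ma and the Pleistocene opens at 2.58 Ma, so the interval is 33.9 − 2.58 = 31.32 Myr.
An epoch fits inside if it starts at or after 33.9 Ma and ends at or before 2.58 Ma; oldest first that gives Oligocene, Miocene, Pliocene.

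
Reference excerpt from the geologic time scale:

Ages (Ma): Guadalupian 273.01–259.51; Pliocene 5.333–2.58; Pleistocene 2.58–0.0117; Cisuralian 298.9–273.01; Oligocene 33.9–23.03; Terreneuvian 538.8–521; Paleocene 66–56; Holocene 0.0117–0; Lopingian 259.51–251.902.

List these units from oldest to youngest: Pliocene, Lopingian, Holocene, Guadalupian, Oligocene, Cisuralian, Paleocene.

The oldest of these is Cisuralian (starts 298.9 Ma) and the youngest is Holocene (ends 0 Ma).
In between, by decreasing start age: Guadalupian (273.01), Lopingian (259.51), Paleocene (66), Oligocene (33.9), Pliocene (5.333).

Cisuralian, then Guadalupian, then Lopingian, then Paleocene, then Oligocene, then Pliocene, then Holocene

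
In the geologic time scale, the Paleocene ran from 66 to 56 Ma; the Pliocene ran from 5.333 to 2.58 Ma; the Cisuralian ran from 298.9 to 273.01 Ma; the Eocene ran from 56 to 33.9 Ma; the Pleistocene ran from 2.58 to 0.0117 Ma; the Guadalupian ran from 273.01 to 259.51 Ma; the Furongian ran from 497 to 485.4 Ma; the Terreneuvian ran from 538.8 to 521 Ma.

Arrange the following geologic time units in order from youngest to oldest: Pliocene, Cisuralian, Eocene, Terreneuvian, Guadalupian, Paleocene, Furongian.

Sorting by start age (ascending Ma, since larger Ma = older): Pliocene start 5.333, Eocene start 56, Paleocene start 66, Guadalupian start 273.01, Cisuralian start 298.9, Furongian start 497, Terreneuvian start 538.8.

Pliocene, then Eocene, then Paleocene, then Guadalupian, then Cisuralian, then Furongian, then Terreneuvian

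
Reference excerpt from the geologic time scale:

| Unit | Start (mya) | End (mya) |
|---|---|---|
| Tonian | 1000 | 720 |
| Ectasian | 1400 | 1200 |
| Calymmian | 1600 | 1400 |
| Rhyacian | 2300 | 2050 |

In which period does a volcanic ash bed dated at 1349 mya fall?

1349 Ma lies between 1400 and 1200 Ma, so it falls in the Ectasian.

Ectasian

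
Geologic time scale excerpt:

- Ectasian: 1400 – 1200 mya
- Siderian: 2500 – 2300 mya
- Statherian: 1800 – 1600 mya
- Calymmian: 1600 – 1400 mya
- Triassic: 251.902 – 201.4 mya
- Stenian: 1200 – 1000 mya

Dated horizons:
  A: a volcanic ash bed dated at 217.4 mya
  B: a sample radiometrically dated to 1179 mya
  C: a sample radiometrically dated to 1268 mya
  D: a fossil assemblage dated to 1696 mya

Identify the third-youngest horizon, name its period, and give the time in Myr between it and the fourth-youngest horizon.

Smaller Ma means younger, so youngest first: A 217.4 < B 1179 < C 1268 < D 1696.
Counting 3 along gives C (1268 Ma); the excerpt puts that inside the Ectasian, 1400–1200 Ma.
Next in line is D (1696 Ma), and 1696 − 1268 = 428 Myr.

C, in the Ectasian; 428 million years to D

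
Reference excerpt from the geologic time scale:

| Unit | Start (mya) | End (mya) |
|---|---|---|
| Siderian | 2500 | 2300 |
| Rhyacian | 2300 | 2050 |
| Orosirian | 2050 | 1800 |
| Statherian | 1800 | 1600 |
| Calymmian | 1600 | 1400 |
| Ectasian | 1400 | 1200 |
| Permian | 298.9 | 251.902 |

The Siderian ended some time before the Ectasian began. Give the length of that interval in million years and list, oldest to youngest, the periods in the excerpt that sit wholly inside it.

End of Siderian = 2300 Ma; start of Ectasian = 1400 Ma.
Gap = 2300 − 1400 = 900 Myr.
Periods wholly inside 2300–1400 Ma: Rhyacian (2300–2050), Orosirian (2050–1800), Statherian (1800–1600), Calymmian (1600–1400).

900 million years; Rhyacian, Orosirian, Statherian, Calymmian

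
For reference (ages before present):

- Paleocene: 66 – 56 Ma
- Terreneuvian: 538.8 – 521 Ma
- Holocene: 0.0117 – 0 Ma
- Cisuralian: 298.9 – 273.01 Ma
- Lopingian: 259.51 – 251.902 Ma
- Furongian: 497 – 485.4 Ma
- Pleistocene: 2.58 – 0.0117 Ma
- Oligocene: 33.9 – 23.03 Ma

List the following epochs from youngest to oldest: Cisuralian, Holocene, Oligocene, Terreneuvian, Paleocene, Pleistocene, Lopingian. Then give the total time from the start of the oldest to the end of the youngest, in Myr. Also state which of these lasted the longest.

From the excerpt: Cisuralian 298.9–273.01; Holocene 0.0117–0; Oligocene 33.9–23.03; Terreneuvian 538.8–521; Paleocene 66–56; Pleistocene 2.58–0.0117; Lopingian 259.51–251.902 (Ma).
Larger Ma is earlier, so the oldest is Terreneuvian and the youngest is Holocene; youngest to oldest: Holocene, Pleistocene, Oligocene, Paleocene, Lopingian, Cisuralian, Terreneuvian.
Oldest start 538.8 minus youngest end 0 gives 538.8 Myr overall.
Individual lengths (start − end): Pleistocene 2.5683; Paleocene 10; Lopingian 7.608; Terreneuvian 17.8; Holocene 0.0117; Oligocene 10.87; Cisuralian 25.89. The largest is Cisuralian at 25.89 Myr.

Holocene → Pleistocene → Oligocene → Paleocene → Lopingian → Cisuralian → Terreneuvian; total span 538.8 Myr; longest is Cisuralian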